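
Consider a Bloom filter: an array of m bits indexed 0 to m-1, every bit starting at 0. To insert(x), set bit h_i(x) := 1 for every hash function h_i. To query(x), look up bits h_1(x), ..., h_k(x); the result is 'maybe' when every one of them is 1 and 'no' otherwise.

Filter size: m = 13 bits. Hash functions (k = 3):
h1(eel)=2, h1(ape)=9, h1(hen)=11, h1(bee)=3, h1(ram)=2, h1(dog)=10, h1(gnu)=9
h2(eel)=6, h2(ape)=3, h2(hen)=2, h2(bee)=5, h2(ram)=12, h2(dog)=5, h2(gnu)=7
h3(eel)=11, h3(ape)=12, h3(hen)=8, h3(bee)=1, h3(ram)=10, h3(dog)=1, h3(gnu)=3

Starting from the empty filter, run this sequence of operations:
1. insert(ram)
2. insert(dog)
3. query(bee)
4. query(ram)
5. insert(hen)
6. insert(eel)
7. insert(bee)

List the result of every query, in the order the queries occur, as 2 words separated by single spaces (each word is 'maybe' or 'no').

Start: bits=0000000000000
Op 1: insert ram -> sets bits 2 10 12 -> bits=0010000000101
Op 2: insert dog -> sets bits 1 5 10 -> bits=0110010000101
Op 3: query bee -> checks bit1=1, bit3=0, bit5=1 (has a 0) -> no
Op 4: query ram -> checks bit2=1, bit10=1, bit12=1 (all 1) -> maybe
Op 5: insert hen -> sets bits 2 8 11 -> bits=0110010010111
Op 6: insert eel -> sets bits 2 6 11 -> bits=0110011010111
Op 7: insert bee -> sets bits 1 3 5 -> bits=0111011010111
Query results in order: no maybe

Answer: no maybe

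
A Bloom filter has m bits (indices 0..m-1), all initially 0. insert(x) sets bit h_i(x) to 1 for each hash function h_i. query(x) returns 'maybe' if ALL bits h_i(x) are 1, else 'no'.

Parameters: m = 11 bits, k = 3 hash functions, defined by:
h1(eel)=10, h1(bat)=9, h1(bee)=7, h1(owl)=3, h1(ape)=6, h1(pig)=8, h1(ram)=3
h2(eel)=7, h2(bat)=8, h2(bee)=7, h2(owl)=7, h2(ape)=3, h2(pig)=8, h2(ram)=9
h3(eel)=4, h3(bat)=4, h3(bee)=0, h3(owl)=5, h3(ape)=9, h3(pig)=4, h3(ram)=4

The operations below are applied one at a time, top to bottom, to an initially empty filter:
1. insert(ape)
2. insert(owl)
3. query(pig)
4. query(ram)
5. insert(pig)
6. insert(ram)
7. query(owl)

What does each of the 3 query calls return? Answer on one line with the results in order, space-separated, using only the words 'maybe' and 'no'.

Answer: no no maybe

Derivation:
Start: bits=00000000000
Op 1: insert ape -> sets bits 3 6 9 -> bits=00010010010
Op 2: insert owl -> sets bits 3 5 7 -> bits=00010111010
Op 3: query pig -> checks bit4=0, bit8=0 (has a 0) -> no
Op 4: query ram -> checks bit3=1, bit4=0, bit9=1 (has a 0) -> no
Op 5: insert pig -> sets bits 4 8 -> bits=00011111110
Op 6: insert ram -> sets bits 3 4 9 -> bits=00011111110
Op 7: query owl -> checks bit3=1, bit5=1, bit7=1 (all 1) -> maybe
Query results in order: no no maybe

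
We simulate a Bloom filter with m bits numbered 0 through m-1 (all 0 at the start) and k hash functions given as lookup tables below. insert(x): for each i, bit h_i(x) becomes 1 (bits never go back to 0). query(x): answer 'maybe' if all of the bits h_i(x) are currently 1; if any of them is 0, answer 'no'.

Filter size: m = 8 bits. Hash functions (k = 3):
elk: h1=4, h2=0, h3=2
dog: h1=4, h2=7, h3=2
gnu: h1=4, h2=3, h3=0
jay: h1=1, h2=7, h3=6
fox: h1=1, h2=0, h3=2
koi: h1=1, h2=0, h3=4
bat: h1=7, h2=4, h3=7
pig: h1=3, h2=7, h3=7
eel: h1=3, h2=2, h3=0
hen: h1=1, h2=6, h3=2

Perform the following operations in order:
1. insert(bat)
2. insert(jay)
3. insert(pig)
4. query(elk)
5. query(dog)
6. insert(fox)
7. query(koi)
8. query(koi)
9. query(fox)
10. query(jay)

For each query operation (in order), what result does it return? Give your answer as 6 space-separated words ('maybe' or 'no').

Start: bits=00000000
Op 1: insert bat -> sets bits 4 7 -> bits=00001001
Op 2: insert jay -> sets bits 1 6 7 -> bits=01001011
Op 3: insert pig -> sets bits 3 7 -> bits=01011011
Op 4: query elk -> checks bit0=0, bit2=0, bit4=1 (has a 0) -> no
Op 5: query dog -> checks bit2=0, bit4=1, bit7=1 (has a 0) -> no
Op 6: insert fox -> sets bits 0 1 2 -> bits=11111011
Op 7: query koi -> checks bit0=1, bit1=1, bit4=1 (all 1) -> maybe
Op 8: query koi -> checks bit0=1, bit1=1, bit4=1 (all 1) -> maybe
Op 9: query fox -> checks bit0=1, bit1=1, bit2=1 (all 1) -> maybe
Op 10: query jay -> checks bit1=1, bit6=1, bit7=1 (all 1) -> maybe
Query results in order: no no maybe maybe maybe maybe

Answer: no no maybe maybe maybe maybe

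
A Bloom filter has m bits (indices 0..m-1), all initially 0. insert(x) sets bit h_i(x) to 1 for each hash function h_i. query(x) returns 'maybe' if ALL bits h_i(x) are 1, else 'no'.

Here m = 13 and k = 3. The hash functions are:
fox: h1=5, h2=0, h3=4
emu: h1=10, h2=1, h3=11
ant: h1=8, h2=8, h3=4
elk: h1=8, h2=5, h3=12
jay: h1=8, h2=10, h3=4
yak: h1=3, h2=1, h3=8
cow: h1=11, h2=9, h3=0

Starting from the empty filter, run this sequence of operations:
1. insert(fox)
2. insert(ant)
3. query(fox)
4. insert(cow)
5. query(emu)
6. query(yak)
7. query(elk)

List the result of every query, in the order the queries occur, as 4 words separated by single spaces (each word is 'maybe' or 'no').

Answer: maybe no no no

Derivation:
Start: bits=0000000000000
Op 1: insert fox -> sets bits 0 4 5 -> bits=1000110000000
Op 2: insert ant -> sets bits 4 8 -> bits=1000110010000
Op 3: query fox -> checks bit0=1, bit4=1, bit5=1 (all 1) -> maybe
Op 4: insert cow -> sets bits 0 9 11 -> bits=1000110011010
Op 5: query emu -> checks bit1=0, bit10=0, bit11=1 (has a 0) -> no
Op 6: query yak -> checks bit1=0, bit3=0, bit8=1 (has a 0) -> no
Op 7: query elk -> checks bit5=1, bit8=1, bit12=0 (has a 0) -> no
Query results in order: maybe no no no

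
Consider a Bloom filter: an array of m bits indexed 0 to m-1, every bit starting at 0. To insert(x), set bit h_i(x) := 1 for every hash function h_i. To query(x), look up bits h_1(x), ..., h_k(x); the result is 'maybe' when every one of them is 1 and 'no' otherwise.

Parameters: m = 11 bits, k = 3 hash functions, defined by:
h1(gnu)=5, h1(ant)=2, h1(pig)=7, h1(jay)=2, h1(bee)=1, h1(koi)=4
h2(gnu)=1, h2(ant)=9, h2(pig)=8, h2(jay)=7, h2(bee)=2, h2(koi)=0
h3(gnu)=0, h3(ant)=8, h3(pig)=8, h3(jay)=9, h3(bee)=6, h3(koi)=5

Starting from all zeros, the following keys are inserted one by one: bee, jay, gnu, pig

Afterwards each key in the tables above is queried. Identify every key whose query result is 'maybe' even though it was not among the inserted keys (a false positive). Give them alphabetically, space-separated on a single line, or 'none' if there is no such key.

Start: bits=00000000000
After insert 'bee': sets bits 1 2 6 -> bits=01100010000
After insert 'jay': sets bits 2 7 9 -> bits=01100011010
After insert 'gnu': sets bits 0 1 5 -> bits=11100111010
After insert 'pig': sets bits 7 8 -> bits=11100111110
Not inserted: ant koi — query each against bits=11100111110:
query ant: checks bit2=1, bit8=1, bit9=1 (all 1) -> maybe => FALSE POSITIVE
query koi: checks bit0=1, bit4=0, bit5=1 (has a 0) -> no => not a false positive
False positives (alphabetical): ant

Answer: ant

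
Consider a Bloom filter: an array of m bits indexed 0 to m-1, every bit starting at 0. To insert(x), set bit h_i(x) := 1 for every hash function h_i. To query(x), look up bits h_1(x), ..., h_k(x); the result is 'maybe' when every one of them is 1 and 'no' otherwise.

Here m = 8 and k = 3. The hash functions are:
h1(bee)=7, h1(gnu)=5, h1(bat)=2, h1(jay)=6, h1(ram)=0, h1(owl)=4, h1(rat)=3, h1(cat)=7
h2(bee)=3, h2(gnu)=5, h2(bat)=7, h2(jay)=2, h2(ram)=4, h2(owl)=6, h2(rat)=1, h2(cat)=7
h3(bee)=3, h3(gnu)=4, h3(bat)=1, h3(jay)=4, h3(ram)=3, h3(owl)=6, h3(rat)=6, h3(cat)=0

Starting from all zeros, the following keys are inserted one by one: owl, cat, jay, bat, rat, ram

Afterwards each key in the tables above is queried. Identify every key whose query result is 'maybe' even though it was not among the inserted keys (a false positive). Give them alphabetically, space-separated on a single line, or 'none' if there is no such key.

Start: bits=00000000
After insert 'owl': sets bits 4 6 -> bits=00001010
After insert 'cat': sets bits 0 7 -> bits=10001011
After insert 'jay': sets bits 2 4 6 -> bits=10101011
After insert 'bat': sets bits 1 2 7 -> bits=11101011
After insert 'rat': sets bits 1 3 6 -> bits=11111011
After insert 'ram': sets bits 0 3 4 -> bits=11111011
Not inserted: bee gnu — query each against bits=11111011:
query bee: checks bit3=1, bit7=1 (all 1) -> maybe => FALSE POSITIVE
query gnu: checks bit4=1, bit5=0 (has a 0) -> no => not a false positive
False positives (alphabetical): bee

Answer: bee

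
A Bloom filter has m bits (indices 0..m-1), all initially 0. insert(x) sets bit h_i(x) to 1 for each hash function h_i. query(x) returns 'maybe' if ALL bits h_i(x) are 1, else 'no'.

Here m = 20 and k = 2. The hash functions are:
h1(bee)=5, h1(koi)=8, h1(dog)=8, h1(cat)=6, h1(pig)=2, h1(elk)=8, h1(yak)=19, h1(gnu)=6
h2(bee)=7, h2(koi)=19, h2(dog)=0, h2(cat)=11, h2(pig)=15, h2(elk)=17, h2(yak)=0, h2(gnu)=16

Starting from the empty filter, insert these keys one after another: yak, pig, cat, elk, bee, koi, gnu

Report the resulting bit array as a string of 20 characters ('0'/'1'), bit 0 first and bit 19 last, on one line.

Answer: 10100111100100011101

Derivation:
Start: bits=00000000000000000000
After insert 'yak': sets bits 0 19 -> bits=10000000000000000001
After insert 'pig': sets bits 2 15 -> bits=10100000000000010001
After insert 'cat': sets bits 6 11 -> bits=10100010000100010001
After insert 'elk': sets bits 8 17 -> bits=10100010100100010101
After insert 'bee': sets bits 5 7 -> bits=10100111100100010101
After insert 'koi': sets bits 8 19 -> bits=10100111100100010101
After insert 'gnu': sets bits 6 16 -> bits=10100111100100011101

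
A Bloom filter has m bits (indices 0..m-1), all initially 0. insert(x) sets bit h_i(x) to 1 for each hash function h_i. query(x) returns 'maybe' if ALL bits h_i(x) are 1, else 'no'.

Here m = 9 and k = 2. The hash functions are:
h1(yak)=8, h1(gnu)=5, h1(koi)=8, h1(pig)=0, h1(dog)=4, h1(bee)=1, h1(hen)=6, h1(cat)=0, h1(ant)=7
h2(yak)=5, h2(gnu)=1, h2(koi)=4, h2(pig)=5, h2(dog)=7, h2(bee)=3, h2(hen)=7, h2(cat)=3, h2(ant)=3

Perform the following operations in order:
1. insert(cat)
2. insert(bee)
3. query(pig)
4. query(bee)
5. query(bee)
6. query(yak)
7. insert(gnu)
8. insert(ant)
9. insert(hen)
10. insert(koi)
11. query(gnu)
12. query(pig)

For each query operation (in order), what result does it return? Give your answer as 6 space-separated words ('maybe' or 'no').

Start: bits=000000000
Op 1: insert cat -> sets bits 0 3 -> bits=100100000
Op 2: insert bee -> sets bits 1 3 -> bits=110100000
Op 3: query pig -> checks bit0=1, bit5=0 (has a 0) -> no
Op 4: query bee -> checks bit1=1, bit3=1 (all 1) -> maybe
Op 5: query bee -> checks bit1=1, bit3=1 (all 1) -> maybe
Op 6: query yak -> checks bit5=0, bit8=0 (has a 0) -> no
Op 7: insert gnu -> sets bits 1 5 -> bits=110101000
Op 8: insert ant -> sets bits 3 7 -> bits=110101010
Op 9: insert hen -> sets bits 6 7 -> bits=110101110
Op 10: insert koi -> sets bits 4 8 -> bits=110111111
Op 11: query gnu -> checks bit1=1, bit5=1 (all 1) -> maybe
Op 12: query pig -> checks bit0=1, bit5=1 (all 1) -> maybe
Query results in order: no maybe maybe no maybe maybe

Answer: no maybe maybe no maybe maybe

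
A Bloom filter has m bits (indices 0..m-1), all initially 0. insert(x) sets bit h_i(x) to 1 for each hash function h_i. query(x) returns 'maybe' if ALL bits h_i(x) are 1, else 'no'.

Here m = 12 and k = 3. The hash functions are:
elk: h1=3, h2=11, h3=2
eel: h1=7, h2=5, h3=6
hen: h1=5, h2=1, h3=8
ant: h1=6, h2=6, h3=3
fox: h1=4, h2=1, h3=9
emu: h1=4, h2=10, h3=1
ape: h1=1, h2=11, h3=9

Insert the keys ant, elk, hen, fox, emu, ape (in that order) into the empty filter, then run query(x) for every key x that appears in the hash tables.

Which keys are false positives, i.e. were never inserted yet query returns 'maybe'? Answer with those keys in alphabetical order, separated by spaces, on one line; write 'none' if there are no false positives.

Start: bits=000000000000
After insert 'ant': sets bits 3 6 -> bits=000100100000
After insert 'elk': sets bits 2 3 11 -> bits=001100100001
After insert 'hen': sets bits 1 5 8 -> bits=011101101001
After insert 'fox': sets bits 1 4 9 -> bits=011111101101
After insert 'emu': sets bits 1 4 10 -> bits=011111101111
After insert 'ape': sets bits 1 9 11 -> bits=011111101111
Not inserted: eel — query each against bits=011111101111:
query eel: checks bit5=1, bit6=1, bit7=0 (has a 0) -> no => not a false positive
False positives (alphabetical): none

Answer: none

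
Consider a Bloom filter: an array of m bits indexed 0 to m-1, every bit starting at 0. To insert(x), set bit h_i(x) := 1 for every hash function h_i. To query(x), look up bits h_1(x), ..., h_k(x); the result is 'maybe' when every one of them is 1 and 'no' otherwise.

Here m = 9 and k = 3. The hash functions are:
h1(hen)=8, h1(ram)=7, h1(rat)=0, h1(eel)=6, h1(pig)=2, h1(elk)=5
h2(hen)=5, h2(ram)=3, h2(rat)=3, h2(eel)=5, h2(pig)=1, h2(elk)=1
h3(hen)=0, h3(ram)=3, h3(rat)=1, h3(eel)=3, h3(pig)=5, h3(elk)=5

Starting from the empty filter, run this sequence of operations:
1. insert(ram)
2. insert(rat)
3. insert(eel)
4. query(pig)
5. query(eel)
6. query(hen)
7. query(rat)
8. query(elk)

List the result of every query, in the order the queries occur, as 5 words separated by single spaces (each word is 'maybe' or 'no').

Answer: no maybe no maybe maybe

Derivation:
Start: bits=000000000
Op 1: insert ram -> sets bits 3 7 -> bits=000100010
Op 2: insert rat -> sets bits 0 1 3 -> bits=110100010
Op 3: insert eel -> sets bits 3 5 6 -> bits=110101110
Op 4: query pig -> checks bit1=1, bit2=0, bit5=1 (has a 0) -> no
Op 5: query eel -> checks bit3=1, bit5=1, bit6=1 (all 1) -> maybe
Op 6: query hen -> checks bit0=1, bit5=1, bit8=0 (has a 0) -> no
Op 7: query rat -> checks bit0=1, bit1=1, bit3=1 (all 1) -> maybe
Op 8: query elk -> checks bit1=1, bit5=1 (all 1) -> maybe
Query results in order: no maybe no maybe maybe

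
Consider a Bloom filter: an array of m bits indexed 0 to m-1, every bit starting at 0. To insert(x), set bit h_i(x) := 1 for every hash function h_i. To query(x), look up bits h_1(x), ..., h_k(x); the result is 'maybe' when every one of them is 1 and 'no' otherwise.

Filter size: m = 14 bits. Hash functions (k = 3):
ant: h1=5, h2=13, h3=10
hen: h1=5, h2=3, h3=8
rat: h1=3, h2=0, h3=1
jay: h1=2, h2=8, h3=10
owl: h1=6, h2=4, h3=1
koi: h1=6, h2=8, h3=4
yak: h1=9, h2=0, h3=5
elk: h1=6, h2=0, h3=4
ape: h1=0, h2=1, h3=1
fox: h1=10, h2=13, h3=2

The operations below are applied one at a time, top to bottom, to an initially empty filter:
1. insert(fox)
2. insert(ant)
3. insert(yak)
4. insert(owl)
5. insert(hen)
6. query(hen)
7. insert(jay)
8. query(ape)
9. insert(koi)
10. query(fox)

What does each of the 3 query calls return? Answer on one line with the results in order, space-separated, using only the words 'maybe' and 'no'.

Start: bits=00000000000000
Op 1: insert fox -> sets bits 2 10 13 -> bits=00100000001001
Op 2: insert ant -> sets bits 5 10 13 -> bits=00100100001001
Op 3: insert yak -> sets bits 0 5 9 -> bits=10100100011001
Op 4: insert owl -> sets bits 1 4 6 -> bits=11101110011001
Op 5: insert hen -> sets bits 3 5 8 -> bits=11111110111001
Op 6: query hen -> checks bit3=1, bit5=1, bit8=1 (all 1) -> maybe
Op 7: insert jay -> sets bits 2 8 10 -> bits=11111110111001
Op 8: query ape -> checks bit0=1, bit1=1 (all 1) -> maybe
Op 9: insert koi -> sets bits 4 6 8 -> bits=11111110111001
Op 10: query fox -> checks bit2=1, bit10=1, bit13=1 (all 1) -> maybe
Query results in order: maybe maybe maybe

Answer: maybe maybe maybe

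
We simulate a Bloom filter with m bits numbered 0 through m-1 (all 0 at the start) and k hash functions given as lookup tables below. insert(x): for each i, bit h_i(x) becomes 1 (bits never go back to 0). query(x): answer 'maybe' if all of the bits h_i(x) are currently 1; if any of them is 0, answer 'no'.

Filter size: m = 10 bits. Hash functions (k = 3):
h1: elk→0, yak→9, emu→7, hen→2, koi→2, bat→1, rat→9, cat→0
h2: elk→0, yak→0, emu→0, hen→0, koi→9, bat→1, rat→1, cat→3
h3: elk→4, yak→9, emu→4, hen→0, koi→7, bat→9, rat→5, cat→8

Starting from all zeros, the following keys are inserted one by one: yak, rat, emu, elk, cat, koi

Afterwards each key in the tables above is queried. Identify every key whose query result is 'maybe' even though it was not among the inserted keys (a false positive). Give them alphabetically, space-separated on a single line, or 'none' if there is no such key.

Start: bits=0000000000
After insert 'yak': sets bits 0 9 -> bits=1000000001
After insert 'rat': sets bits 1 5 9 -> bits=1100010001
After insert 'emu': sets bits 0 4 7 -> bits=1100110101
After insert 'elk': sets bits 0 4 -> bits=1100110101
After insert 'cat': sets bits 0 3 8 -> bits=1101110111
After insert 'koi': sets bits 2 7 9 -> bits=1111110111
Not inserted: bat hen — query each against bits=1111110111:
query bat: checks bit1=1, bit9=1 (all 1) -> maybe => FALSE POSITIVE
query hen: checks bit0=1, bit2=1 (all 1) -> maybe => FALSE POSITIVE
False positives (alphabetical): bat hen

Answer: bat hen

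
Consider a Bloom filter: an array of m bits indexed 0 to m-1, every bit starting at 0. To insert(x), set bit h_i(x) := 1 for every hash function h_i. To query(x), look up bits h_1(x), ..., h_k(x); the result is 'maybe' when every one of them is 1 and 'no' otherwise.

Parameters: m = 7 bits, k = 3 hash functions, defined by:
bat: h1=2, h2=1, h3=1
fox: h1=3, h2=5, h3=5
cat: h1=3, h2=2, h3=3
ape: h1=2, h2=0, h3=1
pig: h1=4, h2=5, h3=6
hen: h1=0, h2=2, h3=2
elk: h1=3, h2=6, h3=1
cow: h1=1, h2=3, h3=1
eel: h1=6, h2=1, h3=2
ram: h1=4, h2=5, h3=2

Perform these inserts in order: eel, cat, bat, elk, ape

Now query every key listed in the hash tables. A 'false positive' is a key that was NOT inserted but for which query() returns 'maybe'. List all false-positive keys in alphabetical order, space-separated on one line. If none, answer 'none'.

Answer: cow hen

Derivation:
Start: bits=0000000
After insert 'eel': sets bits 1 2 6 -> bits=0110001
After insert 'cat': sets bits 2 3 -> bits=0111001
After insert 'bat': sets bits 1 2 -> bits=0111001
After insert 'elk': sets bits 1 3 6 -> bits=0111001
After insert 'ape': sets bits 0 1 2 -> bits=1111001
Not inserted: cow fox hen pig ram — query each against bits=1111001:
query cow: checks bit1=1, bit3=1 (all 1) -> maybe => FALSE POSITIVE
query fox: checks bit3=1, bit5=0 (has a 0) -> no => not a false positive
query hen: checks bit0=1, bit2=1 (all 1) -> maybe => FALSE POSITIVE
query pig: checks bit4=0, bit5=0, bit6=1 (has a 0) -> no => not a false positive
query ram: checks bit2=1, bit4=0, bit5=0 (has a 0) -> no => not a false positive
False positives (alphabetical): cow hen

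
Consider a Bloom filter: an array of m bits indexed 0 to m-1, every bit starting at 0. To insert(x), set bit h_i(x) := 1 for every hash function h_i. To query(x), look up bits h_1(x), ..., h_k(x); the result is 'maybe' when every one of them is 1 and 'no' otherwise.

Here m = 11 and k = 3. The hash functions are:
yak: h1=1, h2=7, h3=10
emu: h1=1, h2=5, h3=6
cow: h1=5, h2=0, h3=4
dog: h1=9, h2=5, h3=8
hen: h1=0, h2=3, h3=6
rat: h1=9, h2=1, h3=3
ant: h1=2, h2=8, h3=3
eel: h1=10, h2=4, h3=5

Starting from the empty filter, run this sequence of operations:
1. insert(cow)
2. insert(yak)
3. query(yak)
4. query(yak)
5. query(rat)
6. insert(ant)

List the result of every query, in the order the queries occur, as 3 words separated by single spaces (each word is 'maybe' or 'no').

Start: bits=00000000000
Op 1: insert cow -> sets bits 0 4 5 -> bits=10001100000
Op 2: insert yak -> sets bits 1 7 10 -> bits=11001101001
Op 3: query yak -> checks bit1=1, bit7=1, bit10=1 (all 1) -> maybe
Op 4: query yak -> checks bit1=1, bit7=1, bit10=1 (all 1) -> maybe
Op 5: query rat -> checks bit1=1, bit3=0, bit9=0 (has a 0) -> no
Op 6: insert ant -> sets bits 2 3 8 -> bits=11111101101
Query results in order: maybe maybe no

Answer: maybe maybe no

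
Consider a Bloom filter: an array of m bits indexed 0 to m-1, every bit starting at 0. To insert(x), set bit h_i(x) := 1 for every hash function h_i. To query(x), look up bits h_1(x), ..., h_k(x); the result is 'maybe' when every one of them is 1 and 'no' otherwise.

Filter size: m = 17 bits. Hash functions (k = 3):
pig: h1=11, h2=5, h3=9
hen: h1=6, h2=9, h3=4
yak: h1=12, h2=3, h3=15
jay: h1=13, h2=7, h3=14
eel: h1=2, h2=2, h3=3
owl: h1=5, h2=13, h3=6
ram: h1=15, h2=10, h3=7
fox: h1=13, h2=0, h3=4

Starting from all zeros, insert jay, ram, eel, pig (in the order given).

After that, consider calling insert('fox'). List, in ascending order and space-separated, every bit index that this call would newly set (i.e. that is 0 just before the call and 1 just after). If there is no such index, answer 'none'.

Answer: 0 4

Derivation:
Start: bits=00000000000000000
After insert 'jay': sets bits 7 13 14 -> bits=00000001000001100
After insert 'ram': sets bits 7 10 15 -> bits=00000001001001110
After insert 'eel': sets bits 2 3 -> bits=00110001001001110
After insert 'pig': sets bits 5 9 11 -> bits=00110101011101110
insert 'fox' would touch bits 0 4 13; currently bit0=0, bit4=0, bit13=1
Bits that are 0 among those (would change 0->1): 0 4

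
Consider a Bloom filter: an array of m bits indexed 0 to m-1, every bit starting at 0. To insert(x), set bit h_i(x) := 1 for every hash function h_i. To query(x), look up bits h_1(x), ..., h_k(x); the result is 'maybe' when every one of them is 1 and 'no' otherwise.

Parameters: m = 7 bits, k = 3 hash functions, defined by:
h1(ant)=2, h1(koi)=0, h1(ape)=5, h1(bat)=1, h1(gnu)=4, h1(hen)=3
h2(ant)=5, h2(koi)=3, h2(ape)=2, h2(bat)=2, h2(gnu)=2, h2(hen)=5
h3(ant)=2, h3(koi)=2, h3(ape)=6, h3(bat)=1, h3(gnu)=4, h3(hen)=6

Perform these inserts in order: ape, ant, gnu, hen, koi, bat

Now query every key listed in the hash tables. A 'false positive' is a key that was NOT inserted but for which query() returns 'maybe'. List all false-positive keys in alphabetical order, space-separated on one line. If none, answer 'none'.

Start: bits=0000000
After insert 'ape': sets bits 2 5 6 -> bits=0010011
After insert 'ant': sets bits 2 5 -> bits=0010011
After insert 'gnu': sets bits 2 4 -> bits=0010111
After insert 'hen': sets bits 3 5 6 -> bits=0011111
After insert 'koi': sets bits 0 2 3 -> bits=1011111
After insert 'bat': sets bits 1 2 -> bits=1111111
Not inserted: (none) — query each against bits=1111111:
False positives (alphabetical): none

Answer: none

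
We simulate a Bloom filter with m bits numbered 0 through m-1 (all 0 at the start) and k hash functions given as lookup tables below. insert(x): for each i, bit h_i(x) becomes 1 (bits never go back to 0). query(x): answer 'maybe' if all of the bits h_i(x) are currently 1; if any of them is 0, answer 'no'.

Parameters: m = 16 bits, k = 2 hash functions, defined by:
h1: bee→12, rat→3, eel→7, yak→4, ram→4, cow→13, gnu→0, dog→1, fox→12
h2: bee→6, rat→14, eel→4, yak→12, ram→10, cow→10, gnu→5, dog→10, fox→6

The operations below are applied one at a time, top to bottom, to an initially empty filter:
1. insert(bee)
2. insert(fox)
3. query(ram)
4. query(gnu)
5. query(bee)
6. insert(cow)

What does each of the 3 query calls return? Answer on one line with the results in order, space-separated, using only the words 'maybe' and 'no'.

Answer: no no maybe

Derivation:
Start: bits=0000000000000000
Op 1: insert bee -> sets bits 6 12 -> bits=0000001000001000
Op 2: insert fox -> sets bits 6 12 -> bits=0000001000001000
Op 3: query ram -> checks bit4=0, bit10=0 (has a 0) -> no
Op 4: query gnu -> checks bit0=0, bit5=0 (has a 0) -> no
Op 5: query bee -> checks bit6=1, bit12=1 (all 1) -> maybe
Op 6: insert cow -> sets bits 10 13 -> bits=0000001000101100
Query results in order: no no maybe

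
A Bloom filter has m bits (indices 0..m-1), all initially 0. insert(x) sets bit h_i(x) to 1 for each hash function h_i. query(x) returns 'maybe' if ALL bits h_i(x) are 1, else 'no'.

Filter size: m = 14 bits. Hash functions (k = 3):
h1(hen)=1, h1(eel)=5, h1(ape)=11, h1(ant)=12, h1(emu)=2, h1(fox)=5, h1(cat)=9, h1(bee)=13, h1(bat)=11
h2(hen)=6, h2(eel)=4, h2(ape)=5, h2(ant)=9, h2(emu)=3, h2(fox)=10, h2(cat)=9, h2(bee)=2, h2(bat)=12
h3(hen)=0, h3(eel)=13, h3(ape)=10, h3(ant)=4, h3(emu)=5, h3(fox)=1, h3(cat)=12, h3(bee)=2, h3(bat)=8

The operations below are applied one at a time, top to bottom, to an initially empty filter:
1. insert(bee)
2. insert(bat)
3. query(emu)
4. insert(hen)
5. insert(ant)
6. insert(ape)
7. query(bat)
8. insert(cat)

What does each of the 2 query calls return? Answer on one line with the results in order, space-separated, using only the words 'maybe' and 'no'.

Answer: no maybe

Derivation:
Start: bits=00000000000000
Op 1: insert bee -> sets bits 2 13 -> bits=00100000000001
Op 2: insert bat -> sets bits 8 11 12 -> bits=00100000100111
Op 3: query emu -> checks bit2=1, bit3=0, bit5=0 (has a 0) -> no
Op 4: insert hen -> sets bits 0 1 6 -> bits=11100010100111
Op 5: insert ant -> sets bits 4 9 12 -> bits=11101010110111
Op 6: insert ape -> sets bits 5 10 11 -> bits=11101110111111
Op 7: query bat -> checks bit8=1, bit11=1, bit12=1 (all 1) -> maybe
Op 8: insert cat -> sets bits 9 12 -> bits=11101110111111
Query results in order: no maybe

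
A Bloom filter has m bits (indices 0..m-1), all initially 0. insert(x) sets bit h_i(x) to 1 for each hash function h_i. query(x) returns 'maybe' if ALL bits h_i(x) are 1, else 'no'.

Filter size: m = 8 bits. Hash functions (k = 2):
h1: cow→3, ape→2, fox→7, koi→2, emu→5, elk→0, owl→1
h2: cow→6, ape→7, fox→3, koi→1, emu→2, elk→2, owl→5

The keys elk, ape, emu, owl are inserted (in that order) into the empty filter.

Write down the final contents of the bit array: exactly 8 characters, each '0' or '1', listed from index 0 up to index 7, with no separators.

Answer: 11100101

Derivation:
Start: bits=00000000
After insert 'elk': sets bits 0 2 -> bits=10100000
After insert 'ape': sets bits 2 7 -> bits=10100001
After insert 'emu': sets bits 2 5 -> bits=10100101
After insert 'owl': sets bits 1 5 -> bits=11100101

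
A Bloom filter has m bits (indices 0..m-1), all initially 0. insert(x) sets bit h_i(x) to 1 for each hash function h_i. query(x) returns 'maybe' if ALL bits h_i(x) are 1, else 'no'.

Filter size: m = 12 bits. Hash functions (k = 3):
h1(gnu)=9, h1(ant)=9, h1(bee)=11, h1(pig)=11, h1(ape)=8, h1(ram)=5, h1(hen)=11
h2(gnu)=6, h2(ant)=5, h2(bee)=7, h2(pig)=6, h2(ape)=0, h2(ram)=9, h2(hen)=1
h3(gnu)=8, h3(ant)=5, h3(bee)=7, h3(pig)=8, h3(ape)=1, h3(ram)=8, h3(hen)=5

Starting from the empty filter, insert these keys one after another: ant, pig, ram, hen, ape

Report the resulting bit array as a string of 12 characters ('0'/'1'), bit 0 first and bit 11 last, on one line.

Answer: 110001101101

Derivation:
Start: bits=000000000000
After insert 'ant': sets bits 5 9 -> bits=000001000100
After insert 'pig': sets bits 6 8 11 -> bits=000001101101
After insert 'ram': sets bits 5 8 9 -> bits=000001101101
After insert 'hen': sets bits 1 5 11 -> bits=010001101101
After insert 'ape': sets bits 0 1 8 -> bits=110001101101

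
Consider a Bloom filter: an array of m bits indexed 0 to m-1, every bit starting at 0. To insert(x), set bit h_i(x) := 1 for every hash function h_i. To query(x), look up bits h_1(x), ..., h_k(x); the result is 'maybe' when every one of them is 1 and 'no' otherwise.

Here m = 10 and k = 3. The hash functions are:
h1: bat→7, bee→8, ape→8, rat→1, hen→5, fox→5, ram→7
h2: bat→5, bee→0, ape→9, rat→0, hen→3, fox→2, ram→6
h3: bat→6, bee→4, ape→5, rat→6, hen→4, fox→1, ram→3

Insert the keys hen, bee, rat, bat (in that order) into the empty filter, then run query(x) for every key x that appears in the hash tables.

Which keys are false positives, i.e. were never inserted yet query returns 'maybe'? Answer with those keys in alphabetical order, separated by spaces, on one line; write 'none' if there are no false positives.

Start: bits=0000000000
After insert 'hen': sets bits 3 4 5 -> bits=0001110000
After insert 'bee': sets bits 0 4 8 -> bits=1001110010
After insert 'rat': sets bits 0 1 6 -> bits=1101111010
After insert 'bat': sets bits 5 6 7 -> bits=1101111110
Not inserted: ape fox ram — query each against bits=1101111110:
query ape: checks bit5=1, bit8=1, bit9=0 (has a 0) -> no => not a false positive
query fox: checks bit1=1, bit2=0, bit5=1 (has a 0) -> no => not a false positive
query ram: checks bit3=1, bit6=1, bit7=1 (all 1) -> maybe => FALSE POSITIVE
False positives (alphabetical): ram

Answer: ram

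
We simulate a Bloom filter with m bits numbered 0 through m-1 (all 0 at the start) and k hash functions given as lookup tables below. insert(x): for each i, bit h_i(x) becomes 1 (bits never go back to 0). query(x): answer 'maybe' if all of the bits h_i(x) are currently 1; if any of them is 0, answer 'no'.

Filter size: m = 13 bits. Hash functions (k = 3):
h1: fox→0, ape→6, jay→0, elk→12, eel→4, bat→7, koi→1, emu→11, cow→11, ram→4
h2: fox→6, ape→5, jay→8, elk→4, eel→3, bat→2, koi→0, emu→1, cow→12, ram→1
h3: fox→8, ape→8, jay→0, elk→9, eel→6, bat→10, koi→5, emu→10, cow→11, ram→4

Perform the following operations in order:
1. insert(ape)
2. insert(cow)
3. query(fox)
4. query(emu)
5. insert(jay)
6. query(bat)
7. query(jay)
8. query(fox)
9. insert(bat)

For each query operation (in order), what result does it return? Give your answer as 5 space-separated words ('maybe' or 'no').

Start: bits=0000000000000
Op 1: insert ape -> sets bits 5 6 8 -> bits=0000011010000
Op 2: insert cow -> sets bits 11 12 -> bits=0000011010011
Op 3: query fox -> checks bit0=0, bit6=1, bit8=1 (has a 0) -> no
Op 4: query emu -> checks bit1=0, bit10=0, bit11=1 (has a 0) -> no
Op 5: insert jay -> sets bits 0 8 -> bits=1000011010011
Op 6: query bat -> checks bit2=0, bit7=0, bit10=0 (has a 0) -> no
Op 7: query jay -> checks bit0=1, bit8=1 (all 1) -> maybe
Op 8: query fox -> checks bit0=1, bit6=1, bit8=1 (all 1) -> maybe
Op 9: insert bat -> sets bits 2 7 10 -> bits=1010011110111
Query results in order: no no no maybe maybe

Answer: no no no maybe maybe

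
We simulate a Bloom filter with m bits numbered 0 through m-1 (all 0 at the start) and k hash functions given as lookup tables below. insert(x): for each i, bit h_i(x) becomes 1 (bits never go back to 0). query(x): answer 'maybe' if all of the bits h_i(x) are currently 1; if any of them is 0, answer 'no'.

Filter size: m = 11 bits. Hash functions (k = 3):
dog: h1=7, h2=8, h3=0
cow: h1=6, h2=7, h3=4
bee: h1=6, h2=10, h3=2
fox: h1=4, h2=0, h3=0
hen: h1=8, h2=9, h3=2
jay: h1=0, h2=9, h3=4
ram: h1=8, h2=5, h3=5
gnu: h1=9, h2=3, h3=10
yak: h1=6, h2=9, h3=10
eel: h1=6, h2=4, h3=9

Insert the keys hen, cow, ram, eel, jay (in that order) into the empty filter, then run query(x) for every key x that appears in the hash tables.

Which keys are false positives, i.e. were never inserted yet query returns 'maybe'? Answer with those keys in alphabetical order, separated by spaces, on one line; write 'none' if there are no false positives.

Answer: dog fox

Derivation:
Start: bits=00000000000
After insert 'hen': sets bits 2 8 9 -> bits=00100000110
After insert 'cow': sets bits 4 6 7 -> bits=00101011110
After insert 'ram': sets bits 5 8 -> bits=00101111110
After insert 'eel': sets bits 4 6 9 -> bits=00101111110
After insert 'jay': sets bits 0 4 9 -> bits=10101111110
Not inserted: bee dog fox gnu yak — query each against bits=10101111110:
query bee: checks bit2=1, bit6=1, bit10=0 (has a 0) -> no => not a false positive
query dog: checks bit0=1, bit7=1, bit8=1 (all 1) -> maybe => FALSE POSITIVE
query fox: checks bit0=1, bit4=1 (all 1) -> maybe => FALSE POSITIVE
query gnu: checks bit3=0, bit9=1, bit10=0 (has a 0) -> no => not a false positive
query yak: checks bit6=1, bit9=1, bit10=0 (has a 0) -> no => not a false positive
False positives (alphabetical): dog fox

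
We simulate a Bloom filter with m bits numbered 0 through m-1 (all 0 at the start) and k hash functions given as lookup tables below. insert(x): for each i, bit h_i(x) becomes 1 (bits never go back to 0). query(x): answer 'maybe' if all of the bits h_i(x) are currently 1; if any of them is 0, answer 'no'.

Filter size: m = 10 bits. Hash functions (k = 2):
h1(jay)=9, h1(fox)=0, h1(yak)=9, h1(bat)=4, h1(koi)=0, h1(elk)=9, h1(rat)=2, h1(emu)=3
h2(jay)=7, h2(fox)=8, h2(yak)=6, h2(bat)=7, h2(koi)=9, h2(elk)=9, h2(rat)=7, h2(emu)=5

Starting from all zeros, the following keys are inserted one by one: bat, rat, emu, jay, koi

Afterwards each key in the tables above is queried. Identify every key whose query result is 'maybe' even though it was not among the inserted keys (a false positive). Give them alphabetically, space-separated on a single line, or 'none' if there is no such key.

Answer: elk

Derivation:
Start: bits=0000000000
After insert 'bat': sets bits 4 7 -> bits=0000100100
After insert 'rat': sets bits 2 7 -> bits=0010100100
After insert 'emu': sets bits 3 5 -> bits=0011110100
After insert 'jay': sets bits 7 9 -> bits=0011110101
After insert 'koi': sets bits 0 9 -> bits=1011110101
Not inserted: elk fox yak — query each against bits=1011110101:
query elk: checks bit9=1 (all 1) -> maybe => FALSE POSITIVE
query fox: checks bit0=1, bit8=0 (has a 0) -> no => not a false positive
query yak: checks bit6=0, bit9=1 (has a 0) -> no => not a false positive
False positives (alphabetical): elk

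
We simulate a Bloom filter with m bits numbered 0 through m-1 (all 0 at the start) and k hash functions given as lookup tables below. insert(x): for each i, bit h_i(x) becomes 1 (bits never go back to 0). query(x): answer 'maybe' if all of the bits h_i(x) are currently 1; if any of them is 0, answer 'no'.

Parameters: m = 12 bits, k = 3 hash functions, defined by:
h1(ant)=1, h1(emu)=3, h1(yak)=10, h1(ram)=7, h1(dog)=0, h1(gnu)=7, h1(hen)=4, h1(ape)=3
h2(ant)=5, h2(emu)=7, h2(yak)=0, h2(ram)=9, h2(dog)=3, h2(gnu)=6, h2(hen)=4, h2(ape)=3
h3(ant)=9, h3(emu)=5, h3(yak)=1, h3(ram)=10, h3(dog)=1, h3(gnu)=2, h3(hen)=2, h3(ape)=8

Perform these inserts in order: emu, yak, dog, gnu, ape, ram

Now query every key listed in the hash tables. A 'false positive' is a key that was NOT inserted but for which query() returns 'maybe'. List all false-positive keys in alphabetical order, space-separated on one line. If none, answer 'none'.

Answer: ant

Derivation:
Start: bits=000000000000
After insert 'emu': sets bits 3 5 7 -> bits=000101010000
After insert 'yak': sets bits 0 1 10 -> bits=110101010010
After insert 'dog': sets bits 0 1 3 -> bits=110101010010
After insert 'gnu': sets bits 2 6 7 -> bits=111101110010
After insert 'ape': sets bits 3 8 -> bits=111101111010
After insert 'ram': sets bits 7 9 10 -> bits=111101111110
Not inserted: ant hen — query each against bits=111101111110:
query ant: checks bit1=1, bit5=1, bit9=1 (all 1) -> maybe => FALSE POSITIVE
query hen: checks bit2=1, bit4=0 (has a 0) -> no => not a false positive
False positives (alphabetical): ant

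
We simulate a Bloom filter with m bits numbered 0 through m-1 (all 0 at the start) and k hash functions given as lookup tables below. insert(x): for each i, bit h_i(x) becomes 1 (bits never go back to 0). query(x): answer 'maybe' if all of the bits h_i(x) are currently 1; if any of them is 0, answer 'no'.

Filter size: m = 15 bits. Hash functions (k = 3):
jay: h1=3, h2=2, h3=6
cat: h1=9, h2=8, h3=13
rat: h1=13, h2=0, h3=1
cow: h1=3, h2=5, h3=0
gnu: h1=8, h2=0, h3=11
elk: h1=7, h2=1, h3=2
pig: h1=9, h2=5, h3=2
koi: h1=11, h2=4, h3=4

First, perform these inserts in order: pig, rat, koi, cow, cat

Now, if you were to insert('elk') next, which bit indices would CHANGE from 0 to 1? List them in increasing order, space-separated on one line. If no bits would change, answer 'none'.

Start: bits=000000000000000
After insert 'pig': sets bits 2 5 9 -> bits=001001000100000
After insert 'rat': sets bits 0 1 13 -> bits=111001000100010
After insert 'koi': sets bits 4 11 -> bits=111011000101010
After insert 'cow': sets bits 0 3 5 -> bits=111111000101010
After insert 'cat': sets bits 8 9 13 -> bits=111111001101010
insert 'elk' would touch bits 1 2 7; currently bit1=1, bit2=1, bit7=0
Bits that are 0 among those (would change 0->1): 7

Answer: 7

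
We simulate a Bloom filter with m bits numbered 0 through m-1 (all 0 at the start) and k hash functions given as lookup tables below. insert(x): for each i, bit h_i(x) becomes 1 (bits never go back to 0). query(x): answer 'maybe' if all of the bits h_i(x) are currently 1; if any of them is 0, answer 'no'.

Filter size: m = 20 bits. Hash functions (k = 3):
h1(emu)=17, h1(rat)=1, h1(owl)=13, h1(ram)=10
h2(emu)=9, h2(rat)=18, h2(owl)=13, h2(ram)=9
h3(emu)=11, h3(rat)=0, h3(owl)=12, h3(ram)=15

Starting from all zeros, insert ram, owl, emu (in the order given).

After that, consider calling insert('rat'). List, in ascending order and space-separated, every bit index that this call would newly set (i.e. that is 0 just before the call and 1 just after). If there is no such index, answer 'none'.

Start: bits=00000000000000000000
After insert 'ram': sets bits 9 10 15 -> bits=00000000011000010000
After insert 'owl': sets bits 12 13 -> bits=00000000011011010000
After insert 'emu': sets bits 9 11 17 -> bits=00000000011111010100
insert 'rat' would touch bits 0 1 18; currently bit0=0, bit1=0, bit18=0
Bits that are 0 among those (would change 0->1): 0 1 18

Answer: 0 1 18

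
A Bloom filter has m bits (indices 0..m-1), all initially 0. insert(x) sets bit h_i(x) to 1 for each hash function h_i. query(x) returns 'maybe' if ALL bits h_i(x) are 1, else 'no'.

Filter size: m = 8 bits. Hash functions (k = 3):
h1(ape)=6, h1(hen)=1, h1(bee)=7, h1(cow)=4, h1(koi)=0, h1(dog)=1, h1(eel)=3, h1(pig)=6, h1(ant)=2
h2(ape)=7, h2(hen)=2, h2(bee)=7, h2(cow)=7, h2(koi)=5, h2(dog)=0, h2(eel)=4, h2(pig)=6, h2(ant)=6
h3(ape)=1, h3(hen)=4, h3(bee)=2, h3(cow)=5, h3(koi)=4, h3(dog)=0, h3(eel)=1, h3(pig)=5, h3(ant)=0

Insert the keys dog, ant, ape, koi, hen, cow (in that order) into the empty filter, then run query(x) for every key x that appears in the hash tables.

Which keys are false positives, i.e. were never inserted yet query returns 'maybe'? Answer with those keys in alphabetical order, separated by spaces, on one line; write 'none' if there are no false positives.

Start: bits=00000000
After insert 'dog': sets bits 0 1 -> bits=11000000
After insert 'ant': sets bits 0 2 6 -> bits=11100010
After insert 'ape': sets bits 1 6 7 -> bits=11100011
After insert 'koi': sets bits 0 4 5 -> bits=11101111
After insert 'hen': sets bits 1 2 4 -> bits=11101111
After insert 'cow': sets bits 4 5 7 -> bits=11101111
Not inserted: bee eel pig — query each against bits=11101111:
query bee: checks bit2=1, bit7=1 (all 1) -> maybe => FALSE POSITIVE
query eel: checks bit1=1, bit3=0, bit4=1 (has a 0) -> no => not a false positive
query pig: checks bit5=1, bit6=1 (all 1) -> maybe => FALSE POSITIVE
False positives (alphabetical): bee pig

Answer: bee pig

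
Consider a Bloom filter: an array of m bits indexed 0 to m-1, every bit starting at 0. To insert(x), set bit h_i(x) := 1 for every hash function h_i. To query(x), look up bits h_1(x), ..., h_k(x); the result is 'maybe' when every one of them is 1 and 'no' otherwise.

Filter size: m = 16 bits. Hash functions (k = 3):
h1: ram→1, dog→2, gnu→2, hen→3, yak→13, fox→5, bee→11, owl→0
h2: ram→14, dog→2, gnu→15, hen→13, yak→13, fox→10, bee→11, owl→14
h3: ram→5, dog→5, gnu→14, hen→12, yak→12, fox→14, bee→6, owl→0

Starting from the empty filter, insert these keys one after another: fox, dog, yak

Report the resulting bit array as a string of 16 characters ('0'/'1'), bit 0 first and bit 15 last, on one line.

Start: bits=0000000000000000
After insert 'fox': sets bits 5 10 14 -> bits=0000010000100010
After insert 'dog': sets bits 2 5 -> bits=0010010000100010
After insert 'yak': sets bits 12 13 -> bits=0010010000101110

Answer: 0010010000101110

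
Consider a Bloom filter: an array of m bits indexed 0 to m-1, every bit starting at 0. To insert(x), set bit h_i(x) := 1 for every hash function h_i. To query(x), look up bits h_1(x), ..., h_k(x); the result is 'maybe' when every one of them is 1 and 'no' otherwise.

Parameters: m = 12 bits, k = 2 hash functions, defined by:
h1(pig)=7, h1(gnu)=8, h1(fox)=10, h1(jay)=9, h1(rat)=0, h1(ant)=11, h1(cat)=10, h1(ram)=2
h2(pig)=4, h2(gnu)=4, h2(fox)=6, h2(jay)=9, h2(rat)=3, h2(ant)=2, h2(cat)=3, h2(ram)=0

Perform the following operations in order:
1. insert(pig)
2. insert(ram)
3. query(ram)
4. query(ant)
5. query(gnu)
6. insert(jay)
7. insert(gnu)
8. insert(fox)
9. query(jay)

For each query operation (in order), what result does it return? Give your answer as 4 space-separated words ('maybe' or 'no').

Start: bits=000000000000
Op 1: insert pig -> sets bits 4 7 -> bits=000010010000
Op 2: insert ram -> sets bits 0 2 -> bits=101010010000
Op 3: query ram -> checks bit0=1, bit2=1 (all 1) -> maybe
Op 4: query ant -> checks bit2=1, bit11=0 (has a 0) -> no
Op 5: query gnu -> checks bit4=1, bit8=0 (has a 0) -> no
Op 6: insert jay -> sets bits 9 -> bits=101010010100
Op 7: insert gnu -> sets bits 4 8 -> bits=101010011100
Op 8: insert fox -> sets bits 6 10 -> bits=101010111110
Op 9: query jay -> checks bit9=1 (all 1) -> maybe
Query results in order: maybe no no maybe

Answer: maybe no no maybe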